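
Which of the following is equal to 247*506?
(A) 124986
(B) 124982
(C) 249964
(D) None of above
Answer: B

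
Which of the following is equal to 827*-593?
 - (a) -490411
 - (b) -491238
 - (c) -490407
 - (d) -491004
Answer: a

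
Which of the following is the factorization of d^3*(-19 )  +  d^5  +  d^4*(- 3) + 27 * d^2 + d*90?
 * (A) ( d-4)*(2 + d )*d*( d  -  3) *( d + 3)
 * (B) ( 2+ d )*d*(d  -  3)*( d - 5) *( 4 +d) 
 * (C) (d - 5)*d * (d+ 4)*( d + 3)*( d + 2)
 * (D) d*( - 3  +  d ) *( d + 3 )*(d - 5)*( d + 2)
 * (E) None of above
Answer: D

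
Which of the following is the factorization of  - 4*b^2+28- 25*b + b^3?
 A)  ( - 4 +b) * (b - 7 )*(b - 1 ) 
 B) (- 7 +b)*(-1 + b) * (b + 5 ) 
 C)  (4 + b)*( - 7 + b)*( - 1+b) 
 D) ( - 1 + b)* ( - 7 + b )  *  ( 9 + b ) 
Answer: C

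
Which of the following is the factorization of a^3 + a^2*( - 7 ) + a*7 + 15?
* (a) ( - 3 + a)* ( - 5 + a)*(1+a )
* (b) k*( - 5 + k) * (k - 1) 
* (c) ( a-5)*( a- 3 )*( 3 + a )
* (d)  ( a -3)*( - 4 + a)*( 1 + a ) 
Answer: a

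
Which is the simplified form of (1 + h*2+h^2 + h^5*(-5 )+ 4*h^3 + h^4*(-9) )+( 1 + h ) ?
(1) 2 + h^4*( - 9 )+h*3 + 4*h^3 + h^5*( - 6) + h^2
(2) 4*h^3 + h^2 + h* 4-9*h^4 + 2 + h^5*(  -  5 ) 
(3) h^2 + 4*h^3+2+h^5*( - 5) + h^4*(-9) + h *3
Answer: 3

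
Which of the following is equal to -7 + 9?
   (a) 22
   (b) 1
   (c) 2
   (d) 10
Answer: c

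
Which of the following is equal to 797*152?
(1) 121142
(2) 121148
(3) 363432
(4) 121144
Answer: 4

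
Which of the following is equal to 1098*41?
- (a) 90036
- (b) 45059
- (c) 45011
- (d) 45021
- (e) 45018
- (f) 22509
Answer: e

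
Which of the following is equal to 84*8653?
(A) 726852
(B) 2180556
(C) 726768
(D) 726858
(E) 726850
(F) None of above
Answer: A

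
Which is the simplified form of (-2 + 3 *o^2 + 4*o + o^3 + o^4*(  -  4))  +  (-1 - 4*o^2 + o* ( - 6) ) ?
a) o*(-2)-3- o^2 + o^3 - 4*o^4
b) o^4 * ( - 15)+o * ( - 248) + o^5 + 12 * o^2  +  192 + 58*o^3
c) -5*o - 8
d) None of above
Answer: a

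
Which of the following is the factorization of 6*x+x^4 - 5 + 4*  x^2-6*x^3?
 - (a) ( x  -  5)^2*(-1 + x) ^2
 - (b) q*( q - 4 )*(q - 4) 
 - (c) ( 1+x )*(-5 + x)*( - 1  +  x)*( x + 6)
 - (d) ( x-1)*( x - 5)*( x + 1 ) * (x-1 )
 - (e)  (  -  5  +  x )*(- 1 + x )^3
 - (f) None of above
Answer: d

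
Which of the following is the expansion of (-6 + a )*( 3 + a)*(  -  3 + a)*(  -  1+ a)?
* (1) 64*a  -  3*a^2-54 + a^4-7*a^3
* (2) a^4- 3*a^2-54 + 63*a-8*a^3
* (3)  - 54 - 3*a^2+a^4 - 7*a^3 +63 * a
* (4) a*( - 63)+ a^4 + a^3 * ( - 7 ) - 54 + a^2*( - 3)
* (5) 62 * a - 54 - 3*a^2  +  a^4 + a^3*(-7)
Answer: 3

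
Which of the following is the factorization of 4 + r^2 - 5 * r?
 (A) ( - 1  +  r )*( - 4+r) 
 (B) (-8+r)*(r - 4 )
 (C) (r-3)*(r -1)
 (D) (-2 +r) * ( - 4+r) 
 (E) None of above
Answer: A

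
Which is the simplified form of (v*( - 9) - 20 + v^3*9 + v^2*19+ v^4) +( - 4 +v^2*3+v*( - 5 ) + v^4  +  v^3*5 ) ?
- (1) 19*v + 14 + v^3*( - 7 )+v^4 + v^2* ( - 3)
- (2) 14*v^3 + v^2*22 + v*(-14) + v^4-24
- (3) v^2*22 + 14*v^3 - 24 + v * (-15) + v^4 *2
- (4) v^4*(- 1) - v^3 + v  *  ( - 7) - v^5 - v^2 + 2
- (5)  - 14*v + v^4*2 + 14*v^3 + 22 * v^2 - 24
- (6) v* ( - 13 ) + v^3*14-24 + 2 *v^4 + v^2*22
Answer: 5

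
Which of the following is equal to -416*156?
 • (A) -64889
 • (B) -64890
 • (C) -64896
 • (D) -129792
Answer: C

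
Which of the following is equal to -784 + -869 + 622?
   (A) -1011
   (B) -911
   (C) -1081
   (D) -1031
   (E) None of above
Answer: D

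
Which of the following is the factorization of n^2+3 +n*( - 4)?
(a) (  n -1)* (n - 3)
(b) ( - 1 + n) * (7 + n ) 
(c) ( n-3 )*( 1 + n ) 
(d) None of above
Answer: a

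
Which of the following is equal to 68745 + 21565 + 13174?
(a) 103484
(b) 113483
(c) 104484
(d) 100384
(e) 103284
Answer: a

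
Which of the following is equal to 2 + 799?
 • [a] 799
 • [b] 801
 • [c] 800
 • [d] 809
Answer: b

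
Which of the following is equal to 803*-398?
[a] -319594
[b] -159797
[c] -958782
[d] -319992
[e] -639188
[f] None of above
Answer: a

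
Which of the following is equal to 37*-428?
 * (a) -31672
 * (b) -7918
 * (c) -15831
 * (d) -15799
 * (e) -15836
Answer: e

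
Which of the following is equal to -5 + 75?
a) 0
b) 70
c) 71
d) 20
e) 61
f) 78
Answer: b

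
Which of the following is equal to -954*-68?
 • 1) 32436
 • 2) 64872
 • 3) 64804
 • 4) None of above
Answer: 2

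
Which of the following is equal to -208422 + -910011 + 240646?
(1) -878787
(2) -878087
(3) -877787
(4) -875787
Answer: 3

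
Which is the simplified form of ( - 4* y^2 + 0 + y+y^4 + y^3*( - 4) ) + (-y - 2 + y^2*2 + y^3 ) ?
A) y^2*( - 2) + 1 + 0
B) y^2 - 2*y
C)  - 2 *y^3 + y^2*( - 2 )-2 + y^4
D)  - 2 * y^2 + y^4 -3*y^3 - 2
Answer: D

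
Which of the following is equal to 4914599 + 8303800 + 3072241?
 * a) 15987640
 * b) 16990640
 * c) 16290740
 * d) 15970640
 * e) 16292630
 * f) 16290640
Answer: f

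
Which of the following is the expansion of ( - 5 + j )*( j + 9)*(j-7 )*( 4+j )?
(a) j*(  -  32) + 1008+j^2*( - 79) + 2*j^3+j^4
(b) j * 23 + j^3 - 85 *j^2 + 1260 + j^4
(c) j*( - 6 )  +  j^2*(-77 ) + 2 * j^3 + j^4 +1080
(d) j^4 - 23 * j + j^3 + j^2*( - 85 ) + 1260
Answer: b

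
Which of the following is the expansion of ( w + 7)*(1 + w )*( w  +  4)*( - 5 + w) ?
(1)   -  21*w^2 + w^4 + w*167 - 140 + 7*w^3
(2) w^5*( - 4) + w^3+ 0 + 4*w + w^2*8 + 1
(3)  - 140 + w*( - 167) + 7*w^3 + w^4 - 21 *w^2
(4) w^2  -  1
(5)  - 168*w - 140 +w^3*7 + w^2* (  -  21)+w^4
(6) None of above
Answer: 3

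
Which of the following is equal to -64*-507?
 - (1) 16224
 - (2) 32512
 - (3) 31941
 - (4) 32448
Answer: 4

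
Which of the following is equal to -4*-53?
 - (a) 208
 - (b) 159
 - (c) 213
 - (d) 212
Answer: d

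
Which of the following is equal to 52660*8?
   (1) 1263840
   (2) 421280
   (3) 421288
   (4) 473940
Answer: 2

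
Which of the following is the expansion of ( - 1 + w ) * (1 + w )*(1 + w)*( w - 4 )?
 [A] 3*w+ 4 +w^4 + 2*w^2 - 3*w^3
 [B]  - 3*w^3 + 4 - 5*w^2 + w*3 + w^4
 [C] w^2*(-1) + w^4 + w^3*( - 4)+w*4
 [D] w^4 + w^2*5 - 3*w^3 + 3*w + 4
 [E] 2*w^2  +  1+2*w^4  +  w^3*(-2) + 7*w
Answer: B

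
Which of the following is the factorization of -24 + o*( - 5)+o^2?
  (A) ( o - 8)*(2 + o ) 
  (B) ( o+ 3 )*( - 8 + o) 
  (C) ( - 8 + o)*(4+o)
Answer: B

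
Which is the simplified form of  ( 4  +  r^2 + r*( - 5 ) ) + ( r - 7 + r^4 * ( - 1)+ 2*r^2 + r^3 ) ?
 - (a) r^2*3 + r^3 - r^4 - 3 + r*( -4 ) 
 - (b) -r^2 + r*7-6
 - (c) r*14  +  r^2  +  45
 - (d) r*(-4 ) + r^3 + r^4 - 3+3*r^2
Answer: a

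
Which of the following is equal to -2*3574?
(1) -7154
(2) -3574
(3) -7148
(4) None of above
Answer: 3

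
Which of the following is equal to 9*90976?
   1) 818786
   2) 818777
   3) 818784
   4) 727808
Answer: 3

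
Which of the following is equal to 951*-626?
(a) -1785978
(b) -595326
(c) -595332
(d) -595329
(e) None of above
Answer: b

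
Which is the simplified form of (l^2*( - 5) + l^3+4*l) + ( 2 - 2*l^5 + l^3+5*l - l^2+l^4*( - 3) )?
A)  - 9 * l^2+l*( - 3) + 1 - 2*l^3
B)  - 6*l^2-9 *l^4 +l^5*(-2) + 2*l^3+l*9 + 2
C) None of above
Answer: C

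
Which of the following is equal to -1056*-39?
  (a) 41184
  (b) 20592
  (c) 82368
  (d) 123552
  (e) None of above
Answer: a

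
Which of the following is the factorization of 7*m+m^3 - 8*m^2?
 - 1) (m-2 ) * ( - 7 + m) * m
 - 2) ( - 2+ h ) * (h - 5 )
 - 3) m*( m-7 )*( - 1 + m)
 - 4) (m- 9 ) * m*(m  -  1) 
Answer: 3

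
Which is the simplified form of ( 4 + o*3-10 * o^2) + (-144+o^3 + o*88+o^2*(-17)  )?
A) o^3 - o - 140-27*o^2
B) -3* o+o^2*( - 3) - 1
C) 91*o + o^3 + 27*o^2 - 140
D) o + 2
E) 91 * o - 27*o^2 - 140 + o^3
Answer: E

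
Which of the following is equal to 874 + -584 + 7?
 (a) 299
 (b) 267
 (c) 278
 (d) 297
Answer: d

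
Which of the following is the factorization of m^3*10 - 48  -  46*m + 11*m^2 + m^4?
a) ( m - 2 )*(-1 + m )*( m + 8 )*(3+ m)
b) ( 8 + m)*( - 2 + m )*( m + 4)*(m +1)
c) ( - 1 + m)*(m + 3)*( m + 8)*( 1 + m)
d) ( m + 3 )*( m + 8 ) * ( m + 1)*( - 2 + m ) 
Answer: d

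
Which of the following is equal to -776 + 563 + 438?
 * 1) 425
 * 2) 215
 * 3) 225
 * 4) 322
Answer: 3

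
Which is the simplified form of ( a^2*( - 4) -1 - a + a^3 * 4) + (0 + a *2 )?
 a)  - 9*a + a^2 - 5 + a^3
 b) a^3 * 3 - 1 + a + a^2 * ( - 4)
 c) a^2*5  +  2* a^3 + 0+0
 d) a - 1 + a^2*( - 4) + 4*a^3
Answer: d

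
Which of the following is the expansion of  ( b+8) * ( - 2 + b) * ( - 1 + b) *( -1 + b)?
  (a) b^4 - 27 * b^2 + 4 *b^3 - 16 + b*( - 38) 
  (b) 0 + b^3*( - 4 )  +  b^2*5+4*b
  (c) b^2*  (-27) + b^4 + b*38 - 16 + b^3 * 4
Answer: c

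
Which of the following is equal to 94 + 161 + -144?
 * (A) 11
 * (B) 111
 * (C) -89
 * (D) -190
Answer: B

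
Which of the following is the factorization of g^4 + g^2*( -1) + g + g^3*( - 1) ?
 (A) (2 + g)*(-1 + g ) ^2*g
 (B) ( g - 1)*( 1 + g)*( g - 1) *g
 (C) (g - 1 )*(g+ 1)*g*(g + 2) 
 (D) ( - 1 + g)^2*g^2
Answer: B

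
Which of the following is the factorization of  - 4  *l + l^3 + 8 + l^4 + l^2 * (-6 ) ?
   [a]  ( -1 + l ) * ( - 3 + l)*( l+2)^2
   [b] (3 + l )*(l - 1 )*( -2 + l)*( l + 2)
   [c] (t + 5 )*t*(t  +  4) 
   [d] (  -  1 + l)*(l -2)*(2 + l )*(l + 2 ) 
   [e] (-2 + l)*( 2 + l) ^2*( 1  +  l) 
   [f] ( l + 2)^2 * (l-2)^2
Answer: d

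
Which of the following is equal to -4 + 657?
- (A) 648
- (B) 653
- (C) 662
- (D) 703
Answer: B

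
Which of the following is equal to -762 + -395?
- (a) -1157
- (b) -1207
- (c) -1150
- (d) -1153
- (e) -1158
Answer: a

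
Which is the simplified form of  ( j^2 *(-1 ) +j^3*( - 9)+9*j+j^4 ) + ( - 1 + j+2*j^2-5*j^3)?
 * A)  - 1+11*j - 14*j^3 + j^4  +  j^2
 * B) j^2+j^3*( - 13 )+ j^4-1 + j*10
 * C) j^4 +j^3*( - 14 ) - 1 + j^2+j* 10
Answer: C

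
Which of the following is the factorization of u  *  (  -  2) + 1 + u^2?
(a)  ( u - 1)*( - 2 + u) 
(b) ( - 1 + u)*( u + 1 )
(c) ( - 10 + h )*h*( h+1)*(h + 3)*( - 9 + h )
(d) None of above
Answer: d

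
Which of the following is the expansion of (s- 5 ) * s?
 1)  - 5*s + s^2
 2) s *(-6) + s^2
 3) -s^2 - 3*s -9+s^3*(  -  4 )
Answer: 1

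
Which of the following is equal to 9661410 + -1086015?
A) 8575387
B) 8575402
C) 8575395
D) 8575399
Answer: C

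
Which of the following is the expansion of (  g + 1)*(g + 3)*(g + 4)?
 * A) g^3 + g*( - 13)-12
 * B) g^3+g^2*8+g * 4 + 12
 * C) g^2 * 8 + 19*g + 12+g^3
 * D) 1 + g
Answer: C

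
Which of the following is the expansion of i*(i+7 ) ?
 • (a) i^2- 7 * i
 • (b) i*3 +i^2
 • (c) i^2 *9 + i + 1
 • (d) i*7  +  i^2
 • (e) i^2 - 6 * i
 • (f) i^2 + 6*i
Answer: d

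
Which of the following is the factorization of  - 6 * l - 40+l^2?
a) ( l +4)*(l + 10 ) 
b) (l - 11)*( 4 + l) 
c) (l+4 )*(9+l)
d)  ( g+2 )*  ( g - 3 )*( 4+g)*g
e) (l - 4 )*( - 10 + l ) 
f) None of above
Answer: f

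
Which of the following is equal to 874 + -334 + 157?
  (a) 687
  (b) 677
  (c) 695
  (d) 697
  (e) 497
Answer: d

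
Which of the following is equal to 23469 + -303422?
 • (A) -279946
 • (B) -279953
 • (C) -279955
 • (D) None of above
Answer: B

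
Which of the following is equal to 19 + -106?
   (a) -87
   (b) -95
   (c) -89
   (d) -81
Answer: a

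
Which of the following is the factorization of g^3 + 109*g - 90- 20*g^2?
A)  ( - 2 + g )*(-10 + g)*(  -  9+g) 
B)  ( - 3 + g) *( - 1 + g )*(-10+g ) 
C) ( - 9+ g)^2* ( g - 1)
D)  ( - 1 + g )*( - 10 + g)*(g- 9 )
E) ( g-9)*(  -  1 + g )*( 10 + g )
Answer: D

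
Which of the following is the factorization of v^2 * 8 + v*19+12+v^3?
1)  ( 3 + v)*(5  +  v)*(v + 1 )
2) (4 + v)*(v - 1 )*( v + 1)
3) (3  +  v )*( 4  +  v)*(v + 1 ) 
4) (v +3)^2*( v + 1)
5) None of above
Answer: 3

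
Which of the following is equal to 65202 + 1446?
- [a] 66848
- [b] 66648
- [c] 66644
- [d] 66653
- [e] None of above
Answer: b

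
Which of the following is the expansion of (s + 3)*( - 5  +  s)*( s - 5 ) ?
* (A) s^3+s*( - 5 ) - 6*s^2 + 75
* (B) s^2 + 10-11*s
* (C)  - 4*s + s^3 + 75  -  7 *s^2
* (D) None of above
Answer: D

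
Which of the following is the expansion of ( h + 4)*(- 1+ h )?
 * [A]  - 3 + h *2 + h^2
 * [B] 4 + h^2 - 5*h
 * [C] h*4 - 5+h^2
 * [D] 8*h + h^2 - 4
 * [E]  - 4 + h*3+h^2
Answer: E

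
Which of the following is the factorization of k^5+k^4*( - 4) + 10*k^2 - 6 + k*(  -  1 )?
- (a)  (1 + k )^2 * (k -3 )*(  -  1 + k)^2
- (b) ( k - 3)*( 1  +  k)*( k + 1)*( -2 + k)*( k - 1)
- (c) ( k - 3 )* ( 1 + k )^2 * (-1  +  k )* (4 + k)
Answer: b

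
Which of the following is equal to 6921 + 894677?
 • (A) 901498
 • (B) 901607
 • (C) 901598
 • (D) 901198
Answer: C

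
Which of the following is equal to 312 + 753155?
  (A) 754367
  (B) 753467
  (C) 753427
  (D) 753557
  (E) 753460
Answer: B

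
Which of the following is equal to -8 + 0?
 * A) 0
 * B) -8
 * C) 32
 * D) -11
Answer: B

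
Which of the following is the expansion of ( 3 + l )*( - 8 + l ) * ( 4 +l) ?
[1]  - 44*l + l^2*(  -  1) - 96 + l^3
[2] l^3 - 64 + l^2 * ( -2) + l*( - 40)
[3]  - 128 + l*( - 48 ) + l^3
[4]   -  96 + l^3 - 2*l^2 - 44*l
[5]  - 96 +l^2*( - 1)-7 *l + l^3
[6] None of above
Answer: 1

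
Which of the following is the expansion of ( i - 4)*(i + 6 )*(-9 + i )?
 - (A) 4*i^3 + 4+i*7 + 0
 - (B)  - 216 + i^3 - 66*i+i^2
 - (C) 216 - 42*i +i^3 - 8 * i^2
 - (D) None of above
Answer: D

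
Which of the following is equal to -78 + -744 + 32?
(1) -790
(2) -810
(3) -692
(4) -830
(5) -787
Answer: 1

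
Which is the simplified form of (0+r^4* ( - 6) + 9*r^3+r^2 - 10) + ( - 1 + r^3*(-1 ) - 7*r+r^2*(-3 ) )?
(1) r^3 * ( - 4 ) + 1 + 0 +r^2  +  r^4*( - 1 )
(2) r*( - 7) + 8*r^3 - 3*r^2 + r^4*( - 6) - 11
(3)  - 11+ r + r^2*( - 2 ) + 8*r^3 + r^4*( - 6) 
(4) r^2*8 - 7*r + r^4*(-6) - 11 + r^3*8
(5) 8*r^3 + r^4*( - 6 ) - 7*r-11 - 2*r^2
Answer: 5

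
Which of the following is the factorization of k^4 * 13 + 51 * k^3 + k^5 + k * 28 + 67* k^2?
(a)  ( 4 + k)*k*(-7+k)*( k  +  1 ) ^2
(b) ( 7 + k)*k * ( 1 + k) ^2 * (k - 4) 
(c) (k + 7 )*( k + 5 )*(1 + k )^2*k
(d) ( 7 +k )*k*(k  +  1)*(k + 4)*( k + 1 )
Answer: d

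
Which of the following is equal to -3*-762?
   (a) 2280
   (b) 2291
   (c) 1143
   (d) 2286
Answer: d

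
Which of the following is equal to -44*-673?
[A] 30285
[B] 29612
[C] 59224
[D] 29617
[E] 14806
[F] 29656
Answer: B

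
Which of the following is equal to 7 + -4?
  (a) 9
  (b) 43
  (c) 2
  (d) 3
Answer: d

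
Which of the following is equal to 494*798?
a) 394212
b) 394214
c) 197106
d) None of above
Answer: a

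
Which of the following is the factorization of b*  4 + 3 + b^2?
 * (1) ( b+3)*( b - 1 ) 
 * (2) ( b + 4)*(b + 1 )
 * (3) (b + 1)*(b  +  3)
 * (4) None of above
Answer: 3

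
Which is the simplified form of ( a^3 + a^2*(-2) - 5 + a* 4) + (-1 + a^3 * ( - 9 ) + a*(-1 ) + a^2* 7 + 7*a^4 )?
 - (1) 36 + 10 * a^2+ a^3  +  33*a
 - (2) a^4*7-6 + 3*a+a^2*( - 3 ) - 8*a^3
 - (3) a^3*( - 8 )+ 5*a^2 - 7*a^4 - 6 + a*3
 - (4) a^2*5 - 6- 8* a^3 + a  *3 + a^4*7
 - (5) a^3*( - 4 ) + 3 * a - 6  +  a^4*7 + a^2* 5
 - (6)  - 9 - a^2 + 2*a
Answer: 4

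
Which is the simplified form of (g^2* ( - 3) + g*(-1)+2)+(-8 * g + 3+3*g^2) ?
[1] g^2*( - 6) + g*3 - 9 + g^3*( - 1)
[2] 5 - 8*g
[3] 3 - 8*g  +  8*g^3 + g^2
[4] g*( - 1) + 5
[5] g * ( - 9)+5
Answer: 5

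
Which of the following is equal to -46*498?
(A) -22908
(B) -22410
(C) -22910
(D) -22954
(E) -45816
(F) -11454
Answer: A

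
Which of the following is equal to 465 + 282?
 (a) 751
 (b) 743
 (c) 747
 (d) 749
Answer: c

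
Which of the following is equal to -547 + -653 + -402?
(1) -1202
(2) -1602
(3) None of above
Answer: 2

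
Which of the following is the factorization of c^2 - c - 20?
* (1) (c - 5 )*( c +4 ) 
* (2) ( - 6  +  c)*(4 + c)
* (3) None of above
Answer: 1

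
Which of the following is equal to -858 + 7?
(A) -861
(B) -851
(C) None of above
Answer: B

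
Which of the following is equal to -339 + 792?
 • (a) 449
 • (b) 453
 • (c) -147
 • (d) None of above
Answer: b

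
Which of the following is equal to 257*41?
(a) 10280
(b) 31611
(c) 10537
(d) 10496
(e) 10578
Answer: c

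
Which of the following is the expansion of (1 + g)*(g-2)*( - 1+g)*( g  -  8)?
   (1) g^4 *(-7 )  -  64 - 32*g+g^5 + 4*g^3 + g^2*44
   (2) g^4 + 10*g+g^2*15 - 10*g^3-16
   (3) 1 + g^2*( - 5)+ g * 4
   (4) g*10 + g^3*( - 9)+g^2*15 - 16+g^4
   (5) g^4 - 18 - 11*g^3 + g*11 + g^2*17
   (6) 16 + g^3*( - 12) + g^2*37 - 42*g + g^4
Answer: 2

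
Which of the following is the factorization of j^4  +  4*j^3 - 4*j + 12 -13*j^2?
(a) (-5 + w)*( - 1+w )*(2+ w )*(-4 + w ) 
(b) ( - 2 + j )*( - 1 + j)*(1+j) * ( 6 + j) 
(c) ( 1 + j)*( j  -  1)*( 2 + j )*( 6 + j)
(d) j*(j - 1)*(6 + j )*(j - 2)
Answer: b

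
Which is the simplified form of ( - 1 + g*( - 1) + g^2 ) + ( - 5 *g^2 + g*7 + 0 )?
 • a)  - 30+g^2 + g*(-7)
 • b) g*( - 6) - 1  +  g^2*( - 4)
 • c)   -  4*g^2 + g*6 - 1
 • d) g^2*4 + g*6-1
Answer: c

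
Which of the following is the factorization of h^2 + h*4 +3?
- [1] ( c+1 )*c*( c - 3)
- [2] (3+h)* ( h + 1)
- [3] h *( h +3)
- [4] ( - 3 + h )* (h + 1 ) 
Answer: 2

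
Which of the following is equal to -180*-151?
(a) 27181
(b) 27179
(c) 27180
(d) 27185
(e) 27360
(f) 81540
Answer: c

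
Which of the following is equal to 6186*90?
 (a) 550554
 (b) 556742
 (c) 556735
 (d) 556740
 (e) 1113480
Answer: d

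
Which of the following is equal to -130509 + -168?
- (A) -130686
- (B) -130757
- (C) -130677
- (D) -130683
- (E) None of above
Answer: C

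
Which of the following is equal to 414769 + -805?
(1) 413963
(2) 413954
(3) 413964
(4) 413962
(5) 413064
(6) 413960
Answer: 3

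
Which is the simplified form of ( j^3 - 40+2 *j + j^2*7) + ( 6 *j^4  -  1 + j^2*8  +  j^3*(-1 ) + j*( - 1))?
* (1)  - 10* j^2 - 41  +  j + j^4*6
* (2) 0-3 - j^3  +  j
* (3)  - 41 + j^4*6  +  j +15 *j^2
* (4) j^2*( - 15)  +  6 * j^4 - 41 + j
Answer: 3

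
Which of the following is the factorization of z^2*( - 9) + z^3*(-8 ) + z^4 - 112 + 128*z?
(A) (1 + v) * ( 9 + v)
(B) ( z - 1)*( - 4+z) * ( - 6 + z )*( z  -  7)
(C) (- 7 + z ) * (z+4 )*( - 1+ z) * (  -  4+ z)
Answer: C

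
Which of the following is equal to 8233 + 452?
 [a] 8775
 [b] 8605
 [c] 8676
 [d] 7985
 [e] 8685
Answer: e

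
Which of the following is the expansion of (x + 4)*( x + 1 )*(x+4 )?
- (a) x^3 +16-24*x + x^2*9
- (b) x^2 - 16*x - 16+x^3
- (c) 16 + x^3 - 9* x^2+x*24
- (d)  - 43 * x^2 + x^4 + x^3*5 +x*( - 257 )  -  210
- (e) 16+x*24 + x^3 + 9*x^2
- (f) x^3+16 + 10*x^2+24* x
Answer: e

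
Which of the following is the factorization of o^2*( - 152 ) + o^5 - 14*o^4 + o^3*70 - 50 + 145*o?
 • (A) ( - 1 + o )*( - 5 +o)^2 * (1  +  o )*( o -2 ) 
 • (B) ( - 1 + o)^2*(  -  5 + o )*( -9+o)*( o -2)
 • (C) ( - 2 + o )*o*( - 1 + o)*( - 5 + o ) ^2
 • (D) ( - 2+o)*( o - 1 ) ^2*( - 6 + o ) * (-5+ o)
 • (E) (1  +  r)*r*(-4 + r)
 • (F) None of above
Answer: F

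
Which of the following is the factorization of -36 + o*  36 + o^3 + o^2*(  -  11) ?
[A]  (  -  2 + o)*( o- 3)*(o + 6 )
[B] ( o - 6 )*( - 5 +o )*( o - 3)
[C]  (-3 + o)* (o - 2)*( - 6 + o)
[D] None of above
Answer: C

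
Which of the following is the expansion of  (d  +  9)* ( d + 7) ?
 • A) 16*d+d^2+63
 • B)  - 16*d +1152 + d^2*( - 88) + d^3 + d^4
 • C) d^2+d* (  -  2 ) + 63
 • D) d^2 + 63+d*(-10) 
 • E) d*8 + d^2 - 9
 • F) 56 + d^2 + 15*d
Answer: A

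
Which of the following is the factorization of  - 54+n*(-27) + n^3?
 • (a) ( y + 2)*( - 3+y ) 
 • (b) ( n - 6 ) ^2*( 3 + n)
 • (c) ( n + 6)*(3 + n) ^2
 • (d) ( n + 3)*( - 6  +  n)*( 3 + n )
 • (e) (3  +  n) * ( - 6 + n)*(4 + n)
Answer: d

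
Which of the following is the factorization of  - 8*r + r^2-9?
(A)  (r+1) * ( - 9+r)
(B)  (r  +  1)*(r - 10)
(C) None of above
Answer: A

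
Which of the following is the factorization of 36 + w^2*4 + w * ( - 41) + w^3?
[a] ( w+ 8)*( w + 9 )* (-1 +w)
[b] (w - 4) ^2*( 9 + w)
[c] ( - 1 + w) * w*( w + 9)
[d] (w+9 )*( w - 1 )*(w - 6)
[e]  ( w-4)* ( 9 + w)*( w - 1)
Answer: e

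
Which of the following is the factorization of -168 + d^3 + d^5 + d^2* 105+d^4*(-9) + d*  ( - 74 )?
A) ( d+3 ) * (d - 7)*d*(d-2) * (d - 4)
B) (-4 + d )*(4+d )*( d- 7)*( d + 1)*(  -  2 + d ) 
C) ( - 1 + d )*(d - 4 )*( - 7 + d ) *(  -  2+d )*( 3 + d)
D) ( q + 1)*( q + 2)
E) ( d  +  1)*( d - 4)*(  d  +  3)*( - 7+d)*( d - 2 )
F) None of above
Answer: E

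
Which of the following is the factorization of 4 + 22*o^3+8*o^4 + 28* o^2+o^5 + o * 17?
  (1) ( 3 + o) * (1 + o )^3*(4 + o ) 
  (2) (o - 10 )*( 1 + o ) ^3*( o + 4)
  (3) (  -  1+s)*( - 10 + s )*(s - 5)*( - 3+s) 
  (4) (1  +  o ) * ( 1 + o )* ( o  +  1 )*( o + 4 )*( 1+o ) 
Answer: 4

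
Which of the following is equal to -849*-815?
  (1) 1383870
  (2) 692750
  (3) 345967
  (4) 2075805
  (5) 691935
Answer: 5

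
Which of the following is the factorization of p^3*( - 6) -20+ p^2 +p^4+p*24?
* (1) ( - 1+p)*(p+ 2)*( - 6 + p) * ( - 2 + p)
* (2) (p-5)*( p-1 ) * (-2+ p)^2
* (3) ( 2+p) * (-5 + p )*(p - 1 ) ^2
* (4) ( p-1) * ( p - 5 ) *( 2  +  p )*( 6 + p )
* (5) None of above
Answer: 5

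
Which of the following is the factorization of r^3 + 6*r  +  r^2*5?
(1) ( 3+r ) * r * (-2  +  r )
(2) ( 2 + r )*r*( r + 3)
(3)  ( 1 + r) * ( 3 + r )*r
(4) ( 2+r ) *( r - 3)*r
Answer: 2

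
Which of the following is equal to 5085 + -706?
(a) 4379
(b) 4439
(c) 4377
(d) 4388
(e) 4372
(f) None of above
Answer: a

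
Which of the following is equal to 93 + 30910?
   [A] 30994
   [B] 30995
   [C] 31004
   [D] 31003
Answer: D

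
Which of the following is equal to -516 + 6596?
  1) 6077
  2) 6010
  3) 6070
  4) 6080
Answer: 4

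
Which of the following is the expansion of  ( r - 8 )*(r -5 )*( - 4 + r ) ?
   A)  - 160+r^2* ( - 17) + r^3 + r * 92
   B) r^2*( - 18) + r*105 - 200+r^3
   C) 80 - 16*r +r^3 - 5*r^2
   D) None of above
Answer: A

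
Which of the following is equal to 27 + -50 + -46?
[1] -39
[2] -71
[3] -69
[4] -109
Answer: 3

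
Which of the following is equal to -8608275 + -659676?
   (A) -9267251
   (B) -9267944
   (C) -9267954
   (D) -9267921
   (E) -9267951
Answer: E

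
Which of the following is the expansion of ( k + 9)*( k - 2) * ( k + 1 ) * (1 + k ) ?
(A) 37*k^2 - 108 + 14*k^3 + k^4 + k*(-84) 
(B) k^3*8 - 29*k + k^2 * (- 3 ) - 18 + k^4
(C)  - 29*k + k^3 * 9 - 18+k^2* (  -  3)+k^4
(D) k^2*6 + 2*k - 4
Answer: C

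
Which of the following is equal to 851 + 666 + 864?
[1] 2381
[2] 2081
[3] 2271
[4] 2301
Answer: 1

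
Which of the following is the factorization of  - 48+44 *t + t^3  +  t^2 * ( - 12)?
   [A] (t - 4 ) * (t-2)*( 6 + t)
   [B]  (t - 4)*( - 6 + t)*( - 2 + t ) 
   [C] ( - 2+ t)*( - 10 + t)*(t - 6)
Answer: B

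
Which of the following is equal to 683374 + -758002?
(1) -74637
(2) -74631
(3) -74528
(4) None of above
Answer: 4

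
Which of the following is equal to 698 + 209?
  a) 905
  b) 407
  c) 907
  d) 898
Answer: c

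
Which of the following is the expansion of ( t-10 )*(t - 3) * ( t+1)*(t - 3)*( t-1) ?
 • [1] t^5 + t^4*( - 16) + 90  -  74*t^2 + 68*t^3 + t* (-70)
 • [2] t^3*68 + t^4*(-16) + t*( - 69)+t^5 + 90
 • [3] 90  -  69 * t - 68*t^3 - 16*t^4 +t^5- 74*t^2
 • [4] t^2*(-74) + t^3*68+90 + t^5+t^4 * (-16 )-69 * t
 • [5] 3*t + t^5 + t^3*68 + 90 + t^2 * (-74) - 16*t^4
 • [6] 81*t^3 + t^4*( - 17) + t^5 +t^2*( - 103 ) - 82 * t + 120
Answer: 4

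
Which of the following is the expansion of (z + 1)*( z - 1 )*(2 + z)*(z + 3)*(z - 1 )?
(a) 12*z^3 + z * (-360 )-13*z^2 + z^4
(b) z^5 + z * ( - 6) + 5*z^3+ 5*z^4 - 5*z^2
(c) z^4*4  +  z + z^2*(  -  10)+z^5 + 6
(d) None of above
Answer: d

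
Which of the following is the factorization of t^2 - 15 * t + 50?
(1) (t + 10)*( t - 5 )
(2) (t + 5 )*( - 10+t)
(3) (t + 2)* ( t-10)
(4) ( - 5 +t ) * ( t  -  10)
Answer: 4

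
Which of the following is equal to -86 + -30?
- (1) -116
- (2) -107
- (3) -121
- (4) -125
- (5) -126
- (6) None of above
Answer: 1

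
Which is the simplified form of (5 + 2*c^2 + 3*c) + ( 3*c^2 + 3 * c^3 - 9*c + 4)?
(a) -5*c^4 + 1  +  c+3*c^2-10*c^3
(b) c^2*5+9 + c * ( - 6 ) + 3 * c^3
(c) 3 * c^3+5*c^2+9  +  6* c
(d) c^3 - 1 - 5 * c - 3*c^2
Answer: b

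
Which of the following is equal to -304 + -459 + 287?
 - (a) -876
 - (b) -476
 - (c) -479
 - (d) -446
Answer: b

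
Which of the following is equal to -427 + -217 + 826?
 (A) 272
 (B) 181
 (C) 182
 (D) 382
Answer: C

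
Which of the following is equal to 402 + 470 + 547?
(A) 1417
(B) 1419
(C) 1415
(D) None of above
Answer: B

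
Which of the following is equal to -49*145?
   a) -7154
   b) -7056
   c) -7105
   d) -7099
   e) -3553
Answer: c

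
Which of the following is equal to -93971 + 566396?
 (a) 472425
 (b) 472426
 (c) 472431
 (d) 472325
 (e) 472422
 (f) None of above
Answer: a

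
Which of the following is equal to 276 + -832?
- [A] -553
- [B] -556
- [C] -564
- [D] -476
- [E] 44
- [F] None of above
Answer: B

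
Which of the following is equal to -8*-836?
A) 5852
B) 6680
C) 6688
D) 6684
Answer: C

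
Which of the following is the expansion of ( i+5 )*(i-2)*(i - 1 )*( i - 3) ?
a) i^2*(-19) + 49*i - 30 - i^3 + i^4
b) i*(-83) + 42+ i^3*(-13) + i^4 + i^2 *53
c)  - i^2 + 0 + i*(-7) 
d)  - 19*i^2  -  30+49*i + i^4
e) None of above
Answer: a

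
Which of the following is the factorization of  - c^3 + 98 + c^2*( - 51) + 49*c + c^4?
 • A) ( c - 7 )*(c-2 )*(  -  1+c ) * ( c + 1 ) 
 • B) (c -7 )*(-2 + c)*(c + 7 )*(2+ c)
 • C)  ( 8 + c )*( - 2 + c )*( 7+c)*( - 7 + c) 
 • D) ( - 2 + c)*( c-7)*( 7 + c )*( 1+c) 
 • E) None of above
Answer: D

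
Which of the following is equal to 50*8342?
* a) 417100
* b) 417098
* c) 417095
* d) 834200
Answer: a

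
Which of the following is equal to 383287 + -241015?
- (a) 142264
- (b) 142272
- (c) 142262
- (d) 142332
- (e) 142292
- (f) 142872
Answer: b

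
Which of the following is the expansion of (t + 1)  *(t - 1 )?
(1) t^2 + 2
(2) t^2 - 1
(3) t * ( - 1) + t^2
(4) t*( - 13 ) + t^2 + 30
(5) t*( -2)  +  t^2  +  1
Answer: 2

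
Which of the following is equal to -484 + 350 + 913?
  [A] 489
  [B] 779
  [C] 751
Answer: B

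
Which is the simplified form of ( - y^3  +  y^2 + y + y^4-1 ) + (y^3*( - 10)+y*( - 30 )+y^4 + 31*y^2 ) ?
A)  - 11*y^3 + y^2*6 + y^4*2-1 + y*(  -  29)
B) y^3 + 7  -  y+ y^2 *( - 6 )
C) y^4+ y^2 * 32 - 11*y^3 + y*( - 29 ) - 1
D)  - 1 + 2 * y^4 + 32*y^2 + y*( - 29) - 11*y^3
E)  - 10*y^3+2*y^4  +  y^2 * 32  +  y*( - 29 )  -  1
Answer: D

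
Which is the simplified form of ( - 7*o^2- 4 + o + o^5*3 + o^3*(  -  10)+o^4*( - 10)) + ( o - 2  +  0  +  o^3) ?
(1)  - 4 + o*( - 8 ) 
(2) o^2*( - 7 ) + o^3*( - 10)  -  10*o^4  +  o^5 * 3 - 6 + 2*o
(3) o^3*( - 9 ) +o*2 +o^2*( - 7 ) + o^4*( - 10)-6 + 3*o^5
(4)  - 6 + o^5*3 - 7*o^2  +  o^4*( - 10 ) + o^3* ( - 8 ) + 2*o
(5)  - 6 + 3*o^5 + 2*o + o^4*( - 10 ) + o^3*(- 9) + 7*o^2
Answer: 3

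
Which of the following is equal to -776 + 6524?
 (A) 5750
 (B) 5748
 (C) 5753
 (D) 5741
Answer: B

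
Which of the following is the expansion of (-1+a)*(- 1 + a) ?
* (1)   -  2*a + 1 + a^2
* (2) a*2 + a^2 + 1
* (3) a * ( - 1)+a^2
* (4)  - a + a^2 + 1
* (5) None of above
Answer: 1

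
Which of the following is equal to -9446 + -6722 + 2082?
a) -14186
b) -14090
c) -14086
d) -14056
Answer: c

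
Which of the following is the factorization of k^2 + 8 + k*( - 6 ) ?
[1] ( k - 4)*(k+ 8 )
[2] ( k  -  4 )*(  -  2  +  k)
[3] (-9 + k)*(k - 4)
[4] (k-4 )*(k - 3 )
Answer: 2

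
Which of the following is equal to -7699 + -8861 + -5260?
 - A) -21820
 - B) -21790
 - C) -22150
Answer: A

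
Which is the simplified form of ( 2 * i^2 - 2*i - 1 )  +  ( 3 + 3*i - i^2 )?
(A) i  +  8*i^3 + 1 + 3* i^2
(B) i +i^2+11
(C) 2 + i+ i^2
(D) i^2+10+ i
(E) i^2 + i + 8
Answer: C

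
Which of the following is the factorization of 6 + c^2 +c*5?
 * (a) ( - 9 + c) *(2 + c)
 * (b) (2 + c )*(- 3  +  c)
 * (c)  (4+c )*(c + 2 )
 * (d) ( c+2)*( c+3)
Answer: d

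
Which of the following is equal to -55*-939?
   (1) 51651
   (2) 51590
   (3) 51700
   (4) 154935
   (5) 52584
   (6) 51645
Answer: 6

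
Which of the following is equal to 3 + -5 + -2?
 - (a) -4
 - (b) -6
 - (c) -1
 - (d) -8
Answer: a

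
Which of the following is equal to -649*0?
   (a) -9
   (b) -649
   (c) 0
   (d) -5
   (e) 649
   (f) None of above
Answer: c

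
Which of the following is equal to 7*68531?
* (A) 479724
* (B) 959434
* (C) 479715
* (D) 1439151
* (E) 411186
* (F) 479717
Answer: F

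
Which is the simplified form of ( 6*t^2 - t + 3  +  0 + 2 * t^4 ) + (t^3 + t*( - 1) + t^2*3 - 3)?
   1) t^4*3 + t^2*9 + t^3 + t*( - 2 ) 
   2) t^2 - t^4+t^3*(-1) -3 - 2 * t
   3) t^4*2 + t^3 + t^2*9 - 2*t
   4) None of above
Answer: 3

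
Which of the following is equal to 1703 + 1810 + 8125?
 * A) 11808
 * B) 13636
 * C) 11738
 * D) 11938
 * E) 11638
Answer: E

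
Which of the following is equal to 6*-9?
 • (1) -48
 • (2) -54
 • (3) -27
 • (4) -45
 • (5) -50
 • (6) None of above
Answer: 2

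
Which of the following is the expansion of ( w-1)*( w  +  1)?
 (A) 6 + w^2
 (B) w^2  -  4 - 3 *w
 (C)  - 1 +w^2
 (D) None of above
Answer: C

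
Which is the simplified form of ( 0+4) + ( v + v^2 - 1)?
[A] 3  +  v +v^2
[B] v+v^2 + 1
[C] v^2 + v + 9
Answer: A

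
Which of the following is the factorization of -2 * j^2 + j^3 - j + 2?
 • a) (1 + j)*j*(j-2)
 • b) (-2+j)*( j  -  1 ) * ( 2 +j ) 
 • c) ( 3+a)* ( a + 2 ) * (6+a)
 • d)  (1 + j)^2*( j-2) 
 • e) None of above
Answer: e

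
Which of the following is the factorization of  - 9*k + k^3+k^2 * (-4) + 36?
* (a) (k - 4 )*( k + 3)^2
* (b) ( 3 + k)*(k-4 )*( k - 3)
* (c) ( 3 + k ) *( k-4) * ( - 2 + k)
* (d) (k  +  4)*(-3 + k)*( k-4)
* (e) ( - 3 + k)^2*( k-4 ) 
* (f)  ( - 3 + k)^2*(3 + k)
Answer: b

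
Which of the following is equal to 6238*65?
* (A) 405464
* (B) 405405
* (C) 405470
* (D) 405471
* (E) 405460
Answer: C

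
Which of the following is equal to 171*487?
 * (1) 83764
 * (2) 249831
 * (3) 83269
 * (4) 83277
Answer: 4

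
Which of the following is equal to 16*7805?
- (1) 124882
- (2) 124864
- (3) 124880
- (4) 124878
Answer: 3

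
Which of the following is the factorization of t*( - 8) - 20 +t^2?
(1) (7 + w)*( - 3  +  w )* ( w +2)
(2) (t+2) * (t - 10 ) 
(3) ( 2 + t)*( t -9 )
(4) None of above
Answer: 2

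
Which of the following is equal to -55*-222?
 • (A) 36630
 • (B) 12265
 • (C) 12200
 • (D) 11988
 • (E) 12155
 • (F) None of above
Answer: F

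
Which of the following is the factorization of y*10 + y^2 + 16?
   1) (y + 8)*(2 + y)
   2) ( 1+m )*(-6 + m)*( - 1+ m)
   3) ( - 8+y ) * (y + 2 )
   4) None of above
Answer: 1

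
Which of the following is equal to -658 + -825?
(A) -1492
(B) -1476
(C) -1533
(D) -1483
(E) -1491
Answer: D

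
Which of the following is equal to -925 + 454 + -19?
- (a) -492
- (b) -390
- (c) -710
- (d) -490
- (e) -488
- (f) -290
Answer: d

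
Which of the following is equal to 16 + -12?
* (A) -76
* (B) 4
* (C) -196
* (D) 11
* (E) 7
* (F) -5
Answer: B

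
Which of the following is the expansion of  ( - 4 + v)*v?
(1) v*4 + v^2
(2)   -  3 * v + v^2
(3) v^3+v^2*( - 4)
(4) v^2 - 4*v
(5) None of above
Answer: 4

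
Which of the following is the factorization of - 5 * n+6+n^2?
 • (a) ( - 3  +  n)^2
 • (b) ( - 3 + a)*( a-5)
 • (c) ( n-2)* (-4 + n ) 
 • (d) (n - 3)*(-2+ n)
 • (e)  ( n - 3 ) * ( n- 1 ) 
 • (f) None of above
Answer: d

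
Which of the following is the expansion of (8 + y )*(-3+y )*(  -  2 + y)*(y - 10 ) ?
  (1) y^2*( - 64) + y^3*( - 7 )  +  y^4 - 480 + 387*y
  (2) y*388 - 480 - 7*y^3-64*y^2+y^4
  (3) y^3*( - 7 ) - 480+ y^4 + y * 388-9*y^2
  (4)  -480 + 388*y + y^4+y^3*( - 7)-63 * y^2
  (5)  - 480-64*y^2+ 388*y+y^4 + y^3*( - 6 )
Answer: 2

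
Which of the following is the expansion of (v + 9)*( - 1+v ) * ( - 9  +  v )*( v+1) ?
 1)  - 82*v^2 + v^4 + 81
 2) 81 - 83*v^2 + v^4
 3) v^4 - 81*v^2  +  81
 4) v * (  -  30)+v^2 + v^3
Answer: 1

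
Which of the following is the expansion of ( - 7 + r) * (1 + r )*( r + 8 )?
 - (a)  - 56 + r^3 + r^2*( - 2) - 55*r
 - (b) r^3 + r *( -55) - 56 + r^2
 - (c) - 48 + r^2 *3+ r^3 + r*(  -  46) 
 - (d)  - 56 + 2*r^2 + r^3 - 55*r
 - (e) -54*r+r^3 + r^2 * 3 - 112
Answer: d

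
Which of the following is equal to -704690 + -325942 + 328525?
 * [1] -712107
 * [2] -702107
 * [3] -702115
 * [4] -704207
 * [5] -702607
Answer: 2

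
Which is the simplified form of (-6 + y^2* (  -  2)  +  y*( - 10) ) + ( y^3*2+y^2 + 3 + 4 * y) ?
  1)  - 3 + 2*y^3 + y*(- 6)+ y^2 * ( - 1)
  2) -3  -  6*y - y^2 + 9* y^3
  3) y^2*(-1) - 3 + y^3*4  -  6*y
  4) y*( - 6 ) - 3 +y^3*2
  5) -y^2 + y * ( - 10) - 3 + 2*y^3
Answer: 1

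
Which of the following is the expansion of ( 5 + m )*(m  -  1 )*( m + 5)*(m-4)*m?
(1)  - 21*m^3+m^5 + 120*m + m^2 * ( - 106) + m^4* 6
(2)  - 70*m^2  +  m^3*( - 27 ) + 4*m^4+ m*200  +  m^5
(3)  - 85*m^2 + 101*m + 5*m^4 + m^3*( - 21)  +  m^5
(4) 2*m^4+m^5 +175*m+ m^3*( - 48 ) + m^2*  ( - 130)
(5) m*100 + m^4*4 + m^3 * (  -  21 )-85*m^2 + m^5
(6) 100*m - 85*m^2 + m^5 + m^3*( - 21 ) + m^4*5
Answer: 6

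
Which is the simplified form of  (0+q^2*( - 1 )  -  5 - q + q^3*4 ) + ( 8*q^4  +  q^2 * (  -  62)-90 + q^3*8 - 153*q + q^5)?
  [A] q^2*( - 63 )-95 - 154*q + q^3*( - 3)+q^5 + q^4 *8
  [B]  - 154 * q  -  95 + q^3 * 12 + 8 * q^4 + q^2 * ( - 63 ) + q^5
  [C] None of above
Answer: B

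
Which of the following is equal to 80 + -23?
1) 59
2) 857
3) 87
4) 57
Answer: 4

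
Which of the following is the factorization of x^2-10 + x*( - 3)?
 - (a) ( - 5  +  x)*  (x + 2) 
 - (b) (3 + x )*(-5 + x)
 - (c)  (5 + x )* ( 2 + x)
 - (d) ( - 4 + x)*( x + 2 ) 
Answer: a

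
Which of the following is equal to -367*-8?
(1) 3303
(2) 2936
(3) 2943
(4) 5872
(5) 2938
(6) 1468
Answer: 2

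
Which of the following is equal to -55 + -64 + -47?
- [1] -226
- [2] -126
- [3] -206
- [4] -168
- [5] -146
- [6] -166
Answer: 6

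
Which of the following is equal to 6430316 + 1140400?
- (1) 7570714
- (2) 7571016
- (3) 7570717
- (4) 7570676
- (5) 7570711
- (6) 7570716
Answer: 6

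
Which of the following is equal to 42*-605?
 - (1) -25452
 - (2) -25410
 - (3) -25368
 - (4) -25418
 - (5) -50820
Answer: 2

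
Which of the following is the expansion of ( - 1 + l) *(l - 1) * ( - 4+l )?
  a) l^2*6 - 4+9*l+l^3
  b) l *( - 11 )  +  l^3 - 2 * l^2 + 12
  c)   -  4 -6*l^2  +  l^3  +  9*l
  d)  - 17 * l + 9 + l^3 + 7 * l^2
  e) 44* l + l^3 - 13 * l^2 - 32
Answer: c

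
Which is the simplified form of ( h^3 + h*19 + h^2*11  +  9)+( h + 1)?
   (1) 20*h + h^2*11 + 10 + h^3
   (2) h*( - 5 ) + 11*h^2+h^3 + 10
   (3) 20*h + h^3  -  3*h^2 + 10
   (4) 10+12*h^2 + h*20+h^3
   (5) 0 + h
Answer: 1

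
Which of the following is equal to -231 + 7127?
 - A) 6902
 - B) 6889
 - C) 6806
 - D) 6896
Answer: D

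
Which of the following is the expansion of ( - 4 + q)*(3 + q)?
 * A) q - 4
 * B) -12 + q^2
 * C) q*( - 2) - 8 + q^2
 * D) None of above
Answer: D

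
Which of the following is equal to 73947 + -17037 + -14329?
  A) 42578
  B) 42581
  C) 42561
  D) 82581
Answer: B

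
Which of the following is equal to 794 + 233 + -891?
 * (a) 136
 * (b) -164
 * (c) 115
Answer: a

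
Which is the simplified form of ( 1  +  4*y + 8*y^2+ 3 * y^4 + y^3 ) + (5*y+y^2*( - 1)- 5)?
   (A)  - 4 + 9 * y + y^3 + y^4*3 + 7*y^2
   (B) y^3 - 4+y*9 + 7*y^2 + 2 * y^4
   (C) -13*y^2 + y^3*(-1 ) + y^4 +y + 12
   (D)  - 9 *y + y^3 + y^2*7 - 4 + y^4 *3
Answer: A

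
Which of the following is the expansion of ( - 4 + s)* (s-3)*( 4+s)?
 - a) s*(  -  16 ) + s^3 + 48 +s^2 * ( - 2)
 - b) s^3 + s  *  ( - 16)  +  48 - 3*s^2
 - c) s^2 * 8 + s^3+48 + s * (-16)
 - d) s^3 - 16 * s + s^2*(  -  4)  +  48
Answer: b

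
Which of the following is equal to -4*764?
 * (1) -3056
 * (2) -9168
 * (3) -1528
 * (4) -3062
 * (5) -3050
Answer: 1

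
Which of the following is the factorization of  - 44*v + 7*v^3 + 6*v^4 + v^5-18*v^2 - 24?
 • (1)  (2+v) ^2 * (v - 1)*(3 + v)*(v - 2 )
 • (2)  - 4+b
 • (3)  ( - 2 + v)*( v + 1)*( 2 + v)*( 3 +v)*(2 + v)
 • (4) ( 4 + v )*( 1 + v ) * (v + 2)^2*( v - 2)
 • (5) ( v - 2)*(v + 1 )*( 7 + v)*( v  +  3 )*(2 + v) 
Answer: 3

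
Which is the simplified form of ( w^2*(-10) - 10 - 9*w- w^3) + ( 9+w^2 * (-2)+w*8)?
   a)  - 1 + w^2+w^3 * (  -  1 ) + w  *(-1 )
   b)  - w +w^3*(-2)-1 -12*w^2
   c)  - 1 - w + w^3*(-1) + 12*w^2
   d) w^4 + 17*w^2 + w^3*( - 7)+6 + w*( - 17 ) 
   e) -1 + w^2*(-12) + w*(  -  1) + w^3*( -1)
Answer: e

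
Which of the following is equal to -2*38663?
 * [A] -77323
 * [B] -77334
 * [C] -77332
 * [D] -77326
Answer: D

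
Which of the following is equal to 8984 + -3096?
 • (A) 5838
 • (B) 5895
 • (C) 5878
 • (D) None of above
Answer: D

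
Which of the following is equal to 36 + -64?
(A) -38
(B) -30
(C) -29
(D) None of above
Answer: D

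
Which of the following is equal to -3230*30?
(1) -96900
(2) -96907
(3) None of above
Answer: 1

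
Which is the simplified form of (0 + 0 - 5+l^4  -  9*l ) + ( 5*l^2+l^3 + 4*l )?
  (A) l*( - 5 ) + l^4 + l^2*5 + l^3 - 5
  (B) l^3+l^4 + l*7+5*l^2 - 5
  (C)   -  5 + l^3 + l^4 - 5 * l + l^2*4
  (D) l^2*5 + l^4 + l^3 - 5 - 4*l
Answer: A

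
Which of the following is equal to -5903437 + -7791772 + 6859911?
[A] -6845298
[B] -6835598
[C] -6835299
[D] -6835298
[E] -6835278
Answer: D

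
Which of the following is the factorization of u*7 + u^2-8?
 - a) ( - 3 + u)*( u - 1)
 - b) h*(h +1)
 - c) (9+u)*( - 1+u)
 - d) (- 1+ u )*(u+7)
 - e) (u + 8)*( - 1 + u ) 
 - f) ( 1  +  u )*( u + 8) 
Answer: e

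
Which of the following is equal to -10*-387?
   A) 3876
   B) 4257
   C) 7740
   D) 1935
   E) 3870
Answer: E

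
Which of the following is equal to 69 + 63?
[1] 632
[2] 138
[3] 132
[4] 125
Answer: 3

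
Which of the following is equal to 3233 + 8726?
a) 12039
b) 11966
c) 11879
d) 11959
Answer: d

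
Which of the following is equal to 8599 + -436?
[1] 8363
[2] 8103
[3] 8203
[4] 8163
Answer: 4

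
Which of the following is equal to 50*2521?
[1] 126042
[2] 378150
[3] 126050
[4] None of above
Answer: 3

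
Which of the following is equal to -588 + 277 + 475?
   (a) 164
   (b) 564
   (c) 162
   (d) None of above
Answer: a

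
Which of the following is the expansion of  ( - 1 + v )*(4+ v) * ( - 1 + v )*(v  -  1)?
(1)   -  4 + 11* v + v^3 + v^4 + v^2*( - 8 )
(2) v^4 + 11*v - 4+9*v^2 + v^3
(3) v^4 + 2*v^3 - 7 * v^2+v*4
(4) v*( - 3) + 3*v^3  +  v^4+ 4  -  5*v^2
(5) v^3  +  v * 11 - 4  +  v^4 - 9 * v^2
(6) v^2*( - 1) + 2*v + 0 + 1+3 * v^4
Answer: 5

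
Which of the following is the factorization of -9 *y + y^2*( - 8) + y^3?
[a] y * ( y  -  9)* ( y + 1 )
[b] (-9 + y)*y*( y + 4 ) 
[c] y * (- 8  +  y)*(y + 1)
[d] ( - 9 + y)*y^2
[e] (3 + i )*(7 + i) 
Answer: a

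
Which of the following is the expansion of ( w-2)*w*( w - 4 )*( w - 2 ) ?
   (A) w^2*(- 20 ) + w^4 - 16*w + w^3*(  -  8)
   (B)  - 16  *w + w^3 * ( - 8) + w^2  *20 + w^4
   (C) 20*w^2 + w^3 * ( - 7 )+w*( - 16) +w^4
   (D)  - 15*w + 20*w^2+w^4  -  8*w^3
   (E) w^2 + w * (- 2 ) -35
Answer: B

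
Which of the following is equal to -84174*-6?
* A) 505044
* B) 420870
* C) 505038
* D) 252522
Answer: A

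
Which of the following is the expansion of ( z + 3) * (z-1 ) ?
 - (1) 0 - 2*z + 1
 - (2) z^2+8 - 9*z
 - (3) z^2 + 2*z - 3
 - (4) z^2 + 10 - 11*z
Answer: 3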